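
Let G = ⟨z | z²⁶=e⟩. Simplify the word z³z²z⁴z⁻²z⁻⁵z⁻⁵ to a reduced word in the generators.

Multiply left to right, reducing at each step:
  (z³) · z² = z⁵
  (z⁵) · z⁴ = z⁹
  (z⁹) · z⁻² = z⁷
  (z⁷) · z⁻⁵ = z²
  (z²) · z⁻⁵ = z²³

Answer: z²³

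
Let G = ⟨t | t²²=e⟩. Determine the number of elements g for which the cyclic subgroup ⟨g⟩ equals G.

G is cyclic of order 22. An element generates G iff its order is 22, and a cyclic group of order 22 has exactly φ(22) = 10 such elements.

Answer: 10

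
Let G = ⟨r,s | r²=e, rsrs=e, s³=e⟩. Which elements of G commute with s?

⟨s⟩ ⊆ C_G(s) since powers of s commute with s; so |C_G(s)| ≥ |⟨s⟩| = 3.
By orbit–stabilizer, |C_G(s)| = |G| / |conj. class of s| = 6 / 2 = 3.
The 3 elements commuting with s are {e, s, s²}.

Answer: {e, s, s²}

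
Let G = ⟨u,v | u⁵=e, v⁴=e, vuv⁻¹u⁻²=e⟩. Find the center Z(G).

An element z ∈ Z(G) iff z commutes with every generator.
For example e is central: e·u = u = u·e; e·v = v = v·e.
Whereas u ∉ Z(G) since u·v = uv ≠ u²v = v·u.
Checking each of the 20 elements this way gives Z(G) = {e}, of order 1.

Answer: {e}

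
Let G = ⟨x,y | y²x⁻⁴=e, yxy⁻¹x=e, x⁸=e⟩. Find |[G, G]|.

G' = [G, G] is generated by all commutators. The generator-pair commutators are: [x, y] = x².
The subgroup they normally generate is {e, x², x⁴, x⁶}, of order 4.
Check: |G/G'| = 16/4 = 4 is the order of the abelianisation.

Answer: 4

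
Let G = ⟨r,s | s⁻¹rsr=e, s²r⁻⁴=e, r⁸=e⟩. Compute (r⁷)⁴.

Compute successive powers of (r⁷), reducing at each step:
  (r⁷)²: (r⁷) · r⁷ = r⁶
  (r⁷)³: (r⁶) · r⁷ = r⁵
  (r⁷)⁴: (r⁵) · r⁷ = r⁴

Answer: r⁴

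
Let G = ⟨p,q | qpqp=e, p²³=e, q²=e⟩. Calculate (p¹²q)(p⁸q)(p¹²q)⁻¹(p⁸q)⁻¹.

[(p¹²q), (p⁸q)] = (p¹²q)·(p⁸q)·(p¹²q)⁻¹·(p⁸q)⁻¹.
  (p¹²q) · (p⁸q) = p⁴
  (p⁴) · (p¹²q) = p¹⁶q
  (p¹⁶q) · (p⁸q) = p⁸

Answer: p⁸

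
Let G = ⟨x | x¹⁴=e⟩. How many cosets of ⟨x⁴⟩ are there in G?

First find ord(x⁴) by computing successive powers:
  (x⁴)¹ = x⁴, (x⁴)² = x⁸, (x⁴)³ = x¹², (x⁴)⁴ = x², (x⁴)⁵ = x⁶, (x⁴)⁶ = x¹⁰, (x⁴)⁷ = e.
So |⟨x⁴⟩| = ord(x⁴) = 7. With |G| = 14, by Lagrange [G : ⟨x⁴⟩] = 14/7 = 2.

Answer: 2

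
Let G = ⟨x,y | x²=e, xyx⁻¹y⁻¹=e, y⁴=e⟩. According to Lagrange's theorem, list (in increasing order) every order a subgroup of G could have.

|G| = 8 = 2³. By Lagrange's theorem the order of any subgroup divides 8; the divisors of 8 are 1, 2, 4, 8.

Answer: 1, 2, 4, 8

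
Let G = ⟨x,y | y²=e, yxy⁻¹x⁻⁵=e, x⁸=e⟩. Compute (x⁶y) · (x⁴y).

Compute (x⁶y) · (x⁴y) by multiplying left to right and reducing via the relations at each step:
  (x⁶y) · x⁴ = x²y
  (x²y) · y = x²

Answer: x²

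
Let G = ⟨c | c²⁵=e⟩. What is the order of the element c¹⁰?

Compute successive powers until reaching e:
  (c¹⁰)¹ = c¹⁰, (c¹⁰)² = c²⁰, (c¹⁰)³ = c⁵, (c¹⁰)⁴ = c¹⁵, (c¹⁰)⁵ = e.
The smallest positive k with (c¹⁰)ᵏ = e is 5.

Answer: 5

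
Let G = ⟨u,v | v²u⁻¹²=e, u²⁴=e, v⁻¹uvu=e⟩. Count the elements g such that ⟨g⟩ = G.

⟨g⟩ = G would require ord(g) = |G| = 48, but the maximum element order in G is 24 < 48. So G is not cyclic and no single element generates it: the count is 0.

Answer: 0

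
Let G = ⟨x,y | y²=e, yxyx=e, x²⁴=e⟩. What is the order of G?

Enumerate words in the generators, reducing via the relations: the distinct elements are
  {e, x, y, xy, x², x³, x⁴, x⁵, x⁶, x⁷, x⁸, x⁹, x²y, x²², x²³, x²¹, x²⁰, x³y, x¹², x¹³, x¹¹, x¹⁰, x¹⁴, x¹⁵, x¹⁶, x¹⁷, x¹⁸, x¹⁹, x⁴y, x⁵y, x⁶y, x⁷y, x⁸y, x⁹y, x²²y, x²³y, x²¹y, x²⁰y, x¹²y, x¹³y, x¹¹y, x¹⁰y, x¹⁴y, x¹⁵y, x¹⁶y, x¹⁷y, x¹⁸y, x¹⁹y}.
No further products give new elements, so |G| = 48.

Answer: 48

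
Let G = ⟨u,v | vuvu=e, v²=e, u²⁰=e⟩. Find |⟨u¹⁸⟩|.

|⟨u¹⁸⟩| equals the order of u¹⁸. Compute successive powers until reaching e:
  (u¹⁸)¹ = u¹⁸, (u¹⁸)² = u¹⁶, (u¹⁸)³ = u¹⁴, (u¹⁸)⁴ = u¹², (u¹⁸)⁵ = u¹⁰, (u¹⁸)⁶ = u⁸, (u¹⁸)⁷ = u⁶, (u¹⁸)⁸ = u⁴, (u¹⁸)⁹ = u², (u¹⁸)¹⁰ = e.
The smallest positive k with (u¹⁸)ᵏ = e is 10, so |⟨u¹⁸⟩| = 10.

Answer: 10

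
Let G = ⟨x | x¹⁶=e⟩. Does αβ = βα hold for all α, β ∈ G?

G has a single generator, so G is cyclic and hence abelian.

Answer: Yes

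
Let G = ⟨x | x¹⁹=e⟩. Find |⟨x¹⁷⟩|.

|⟨x¹⁷⟩| equals the order of x¹⁷. Compute successive powers until reaching e:
  (x¹⁷)¹ = x¹⁷, (x¹⁷)² = x¹⁵, (x¹⁷)³ = x¹³, (x¹⁷)⁴ = x¹¹, (x¹⁷)⁵ = x⁹, (x¹⁷)⁶ = x⁷, (x¹⁷)⁷ = x⁵, (x¹⁷)⁸ = x³, (x¹⁷)⁹ = x, (x¹⁷)¹⁰ = x¹⁸, (x¹⁷)¹¹ = x¹⁶, (x¹⁷)¹² = x¹⁴, (x¹⁷)¹³ = x¹², (x¹⁷)¹⁴ = x¹⁰, (x¹⁷)¹⁵ = x⁸, (x¹⁷)¹⁶ = x⁶, (x¹⁷)¹⁷ = x⁴, (x¹⁷)¹⁸ = x², (x¹⁷)¹⁹ = e.
The smallest positive k with (x¹⁷)ᵏ = e is 19, so |⟨x¹⁷⟩| = 19.

Answer: 19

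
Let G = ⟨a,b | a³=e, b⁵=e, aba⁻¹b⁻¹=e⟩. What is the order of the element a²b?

Compute successive powers until reaching e:
  (a²b)¹ = a²b, (a²b)² = ab², (a²b)³ = b³, (a²b)⁴ = a²b⁴, (a²b)⁵ = a, (a²b)⁶ = b, (a²b)⁷ = a²b², (a²b)⁸ = ab³, (a²b)⁹ = b⁴, (a²b)¹⁰ = a², (a²b)¹¹ = ab, (a²b)¹² = b², (a²b)¹³ = a²b³, (a²b)¹⁴ = ab⁴, (a²b)¹⁵ = e.
The smallest positive k with (a²b)ᵏ = e is 15.

Answer: 15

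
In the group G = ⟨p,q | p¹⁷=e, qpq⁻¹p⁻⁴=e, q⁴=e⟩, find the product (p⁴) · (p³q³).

Compute (p⁴) · (p³q³) by multiplying left to right and reducing via the relations at each step:
  (p⁴) · p³ = p⁷
  (p⁷) · q³ = p⁷q³

Answer: p⁷q³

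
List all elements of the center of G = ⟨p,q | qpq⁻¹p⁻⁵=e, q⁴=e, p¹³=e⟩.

An element z ∈ Z(G) iff z commutes with every generator.
For example e is central: e·p = p = p·e; e·q = q = q·e.
Whereas p ∉ Z(G) since p·q = pq ≠ p⁵q = q·p.
Checking each of the 52 elements this way gives Z(G) = {e}, of order 1.

Answer: {e}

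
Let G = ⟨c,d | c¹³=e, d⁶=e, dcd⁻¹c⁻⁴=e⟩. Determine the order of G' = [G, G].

G' = [G, G] is generated by all commutators. The generator-pair commutators are: [c, d] = c¹⁰.
The subgroup they normally generate is {e, c, c², c³, c⁴, c⁵, c⁶, c⁷, c⁸, c⁹, c¹⁰, c¹¹, c¹²}, of order 13.
Check: |G/G'| = 78/13 = 6 is the order of the abelianisation.

Answer: 13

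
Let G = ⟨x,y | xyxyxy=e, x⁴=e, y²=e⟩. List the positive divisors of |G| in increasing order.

|G| = 24 = 2³ · 3. By Lagrange's theorem the order of any subgroup divides 24; the divisors of 24 are 1, 2, 3, 4, 6, 8, 12, 24.

Answer: 1, 2, 3, 4, 6, 8, 12, 24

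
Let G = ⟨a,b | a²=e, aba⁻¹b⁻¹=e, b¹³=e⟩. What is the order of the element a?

Compute successive powers until reaching e:
  a¹ = a, a² = e.
The smallest positive k with aᵏ = e is 2.

Answer: 2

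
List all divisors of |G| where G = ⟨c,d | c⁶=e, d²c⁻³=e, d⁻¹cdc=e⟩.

|G| = 12 = 2² · 3. By Lagrange's theorem the order of any subgroup divides 12; the divisors of 12 are 1, 2, 3, 4, 6, 12.

Answer: 1, 2, 3, 4, 6, 12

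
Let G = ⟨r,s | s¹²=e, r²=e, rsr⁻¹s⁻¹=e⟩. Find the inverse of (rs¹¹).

The order of (rs¹¹) is 12 (smallest k with (rs¹¹)ᵏ = e), so (rs¹¹)⁻¹ = (rs¹¹)¹¹ = rs.
Check: (rs¹¹) · (rs) → (rs¹¹) · r = s¹¹;   (s¹¹) · s = e, giving e as required.

Answer: rs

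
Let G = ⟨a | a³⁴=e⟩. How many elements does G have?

G is generated by a single element, so G is cyclic. The relator gives a³⁴ = e and no smaller power is forced to be e, so the 34 powers {a, e, a², a³, a⁴, a⁵, a⁶, a⁷, a⁸, a⁹, a²², a²³, a²¹, a²⁰, a²⁴, a²⁵, a²⁶, a²⁷, a²⁸, a²⁹, a³², a³³, a³¹, a³⁰, a¹², a¹³, a¹¹, a¹⁰, a¹⁴, a¹⁵, a¹⁶, a¹⁷, a¹⁸, a¹⁹} are distinct. Hence |G| = 34.

Answer: 34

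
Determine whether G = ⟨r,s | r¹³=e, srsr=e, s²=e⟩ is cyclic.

Every cyclic group is abelian. But r·s = rs while s·r = r¹²s, so r·s ≠ s·r and G is not abelian. Hence G is not cyclic.

Answer: No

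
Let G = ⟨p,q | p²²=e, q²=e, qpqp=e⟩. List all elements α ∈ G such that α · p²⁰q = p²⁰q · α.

⟨p²⁰q⟩ ⊆ C_G(p²⁰q) since powers of p²⁰q commute with p²⁰q; so |C_G(p²⁰q)| ≥ |⟨p²⁰q⟩| = 2.
By orbit–stabilizer, |C_G(p²⁰q)| = |G| / |conj. class of p²⁰q| = 44 / 11 = 4.
The 4 elements commuting with p²⁰q are {e, p¹¹, p⁹q, p²⁰q}.

Answer: {e, p¹¹, p⁹q, p²⁰q}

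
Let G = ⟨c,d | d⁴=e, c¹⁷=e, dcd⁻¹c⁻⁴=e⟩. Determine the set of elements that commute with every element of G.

An element z ∈ Z(G) iff z commutes with every generator.
For example e is central: e·c = c = c·e; e·d = d = d·e.
Whereas c ∉ Z(G) since c·d = cd ≠ c⁴d = d·c.
Checking each of the 68 elements this way gives Z(G) = {e}, of order 1.

Answer: {e}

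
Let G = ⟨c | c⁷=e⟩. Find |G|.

G is generated by a single element, so G is cyclic. The relator gives c⁷ = e and no smaller power is forced to be e, so the 7 powers {c, e, c², c³, c⁴, c⁵, c⁶} are distinct. Hence |G| = 7.

Answer: 7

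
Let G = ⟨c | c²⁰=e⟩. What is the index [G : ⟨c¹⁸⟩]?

First find ord(c¹⁸) by computing successive powers:
  (c¹⁸)¹ = c¹⁸, (c¹⁸)² = c¹⁶, (c¹⁸)³ = c¹⁴, (c¹⁸)⁴ = c¹², (c¹⁸)⁵ = c¹⁰, (c¹⁸)⁶ = c⁸, (c¹⁸)⁷ = c⁶, (c¹⁸)⁸ = c⁴, (c¹⁸)⁹ = c², (c¹⁸)¹⁰ = e.
So |⟨c¹⁸⟩| = ord(c¹⁸) = 10. With |G| = 20, by Lagrange [G : ⟨c¹⁸⟩] = 20/10 = 2.

Answer: 2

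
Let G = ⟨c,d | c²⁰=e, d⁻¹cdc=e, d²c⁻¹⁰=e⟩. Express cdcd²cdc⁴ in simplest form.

Multiply left to right, reducing at each step:
  c · d = cd
  (cd) · c = d
  d · d² = d⁻¹
  (d⁻¹) · c = c⁹d
  (c⁹d) · d = c¹⁹
  (c¹⁹) · c⁴ = c³

Answer: c³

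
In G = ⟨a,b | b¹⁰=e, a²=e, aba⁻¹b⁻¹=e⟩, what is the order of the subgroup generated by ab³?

|⟨ab³⟩| equals the order of ab³. Compute successive powers until reaching e:
  (ab³)¹ = ab³, (ab³)² = b⁶, (ab³)³ = ab⁹, (ab³)⁴ = b², (ab³)⁵ = ab⁵, (ab³)⁶ = b⁸, (ab³)⁷ = ab, (ab³)⁸ = b⁴, (ab³)⁹ = ab⁷, (ab³)¹⁰ = e.
The smallest positive k with (ab³)ᵏ = e is 10, so |⟨ab³⟩| = 10.

Answer: 10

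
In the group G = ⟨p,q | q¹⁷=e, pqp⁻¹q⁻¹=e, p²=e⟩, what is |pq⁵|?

Compute successive powers until reaching e:
  (pq⁵)¹ = pq⁵, (pq⁵)² = q¹⁰, (pq⁵)³ = pq¹⁵, (pq⁵)⁴ = q³, (pq⁵)⁵ = pq⁸, (pq⁵)⁶ = q¹³, (pq⁵)⁷ = pq, (pq⁵)⁸ = q⁶, (pq⁵)⁹ = pq¹¹, (pq⁵)¹⁰ = q¹⁶, (pq⁵)¹¹ = pq⁴, (pq⁵)¹² = q⁹, (pq⁵)¹³ = pq¹⁴, (pq⁵)¹⁴ = q², (pq⁵)¹⁵ = pq⁷, (pq⁵)¹⁶ = q¹², (pq⁵)¹⁷ = p, (pq⁵)¹⁸ = q⁵, (pq⁵)¹⁹ = pq¹⁰, (pq⁵)²⁰ = q¹⁵, (pq⁵)²¹ = pq³, (pq⁵)²² = q⁸, (pq⁵)²³ = pq¹³, (pq⁵)²⁴ = q, (pq⁵)²⁵ = pq⁶, (pq⁵)²⁶ = q¹¹, (pq⁵)²⁷ = pq¹⁶, (pq⁵)²⁸ = q⁴, (pq⁵)²⁹ = pq⁹, (pq⁵)³⁰ = q¹⁴, (pq⁵)³¹ = pq², (pq⁵)³² = q⁷, (pq⁵)³³ = pq¹², (pq⁵)³⁴ = e.
The smallest positive k with (pq⁵)ᵏ = e is 34.

Answer: 34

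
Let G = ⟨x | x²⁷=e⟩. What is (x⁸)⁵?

Compute successive powers of (x⁸), reducing at each step:
  (x⁸)²: (x⁸) · x⁸ = x¹⁶
  (x⁸)³: (x¹⁶) · x⁸ = x²⁴
  (x⁸)⁴: (x²⁴) · x⁸ = x⁵
  (x⁸)⁵: (x⁵) · x⁸ = x¹³

Answer: x¹³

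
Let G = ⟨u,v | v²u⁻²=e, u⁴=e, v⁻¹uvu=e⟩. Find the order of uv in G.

Compute successive powers until reaching e:
  (uv)¹ = uv, (uv)² = u², (uv)³ = uv⁻¹, (uv)⁴ = e.
The smallest positive k with (uv)ᵏ = e is 4.

Answer: 4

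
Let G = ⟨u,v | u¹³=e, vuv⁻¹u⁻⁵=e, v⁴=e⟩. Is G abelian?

u·v = uv but v·u = u⁵v, so u·v ≠ v·u and G is not abelian.

Answer: No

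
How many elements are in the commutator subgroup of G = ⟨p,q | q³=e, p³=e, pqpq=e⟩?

G' = [G, G] is generated by all commutators. The generator-pair commutators are: [p, q] = pq²p.
The subgroup they normally generate is {e, pq, p²q², pq²p}, of order 4.
Check: |G/G'| = 12/4 = 3 is the order of the abelianisation.

Answer: 4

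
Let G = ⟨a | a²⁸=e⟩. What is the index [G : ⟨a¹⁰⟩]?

First find ord(a¹⁰) by computing successive powers:
  (a¹⁰)¹ = a¹⁰, (a¹⁰)² = a²⁰, (a¹⁰)³ = a², (a¹⁰)⁴ = a¹², (a¹⁰)⁵ = a²², (a¹⁰)⁶ = a⁴, (a¹⁰)⁷ = a¹⁴, (a¹⁰)⁸ = a²⁴, (a¹⁰)⁹ = a⁶, (a¹⁰)¹⁰ = a¹⁶, (a¹⁰)¹¹ = a²⁶, (a¹⁰)¹² = a⁸, (a¹⁰)¹³ = a¹⁸, (a¹⁰)¹⁴ = e.
So |⟨a¹⁰⟩| = ord(a¹⁰) = 14. With |G| = 28, by Lagrange [G : ⟨a¹⁰⟩] = 28/14 = 2.

Answer: 2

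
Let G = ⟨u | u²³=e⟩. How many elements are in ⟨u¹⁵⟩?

|⟨u¹⁵⟩| equals the order of u¹⁵. Compute successive powers until reaching e:
  (u¹⁵)¹ = u¹⁵, (u¹⁵)² = u⁷, (u¹⁵)³ = u²², (u¹⁵)⁴ = u¹⁴, (u¹⁵)⁵ = u⁶, (u¹⁵)⁶ = u²¹, (u¹⁵)⁷ = u¹³, (u¹⁵)⁸ = u⁵, (u¹⁵)⁹ = u²⁰, (u¹⁵)¹⁰ = u¹², (u¹⁵)¹¹ = u⁴, (u¹⁵)¹² = u¹⁹, (u¹⁵)¹³ = u¹¹, (u¹⁵)¹⁴ = u³, (u¹⁵)¹⁵ = u¹⁸, (u¹⁵)¹⁶ = u¹⁰, (u¹⁵)¹⁷ = u², (u¹⁵)¹⁸ = u¹⁷, (u¹⁵)¹⁹ = u⁹, (u¹⁵)²⁰ = u, (u¹⁵)²¹ = u¹⁶, (u¹⁵)²² = u⁸, (u¹⁵)²³ = e.
The smallest positive k with (u¹⁵)ᵏ = e is 23, so |⟨u¹⁵⟩| = 23.

Answer: 23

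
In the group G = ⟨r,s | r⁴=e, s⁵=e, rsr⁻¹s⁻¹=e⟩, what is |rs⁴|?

Compute successive powers until reaching e:
  (rs⁴)¹ = rs⁴, (rs⁴)² = r²s³, (rs⁴)³ = r³s², (rs⁴)⁴ = s, (rs⁴)⁵ = r, (rs⁴)⁶ = r²s⁴, (rs⁴)⁷ = r³s³, (rs⁴)⁸ = s², (rs⁴)⁹ = rs, (rs⁴)¹⁰ = r², (rs⁴)¹¹ = r³s⁴, (rs⁴)¹² = s³, (rs⁴)¹³ = rs², (rs⁴)¹⁴ = r²s, (rs⁴)¹⁵ = r³, (rs⁴)¹⁶ = s⁴, (rs⁴)¹⁷ = rs³, (rs⁴)¹⁸ = r²s², (rs⁴)¹⁹ = r³s, (rs⁴)²⁰ = e.
The smallest positive k with (rs⁴)ᵏ = e is 20.

Answer: 20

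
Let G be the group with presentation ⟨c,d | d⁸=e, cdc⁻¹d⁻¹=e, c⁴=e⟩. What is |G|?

Enumerate words in the generators, reducing via the relations: the distinct elements are
  {c, d, e, cd, c², c³, d², d³, d⁴, d⁵, d⁶, d⁷, cd², cd³, cd⁴, cd⁵, cd⁶, cd⁷, c²d, c³d, c²d², c²d³, c²d⁴, c²d⁵, c²d⁶, c²d⁷, c³d², c³d³, c³d⁴, c³d⁵, c³d⁶, c³d⁷}.
No further products give new elements, so |G| = 32.

Answer: 32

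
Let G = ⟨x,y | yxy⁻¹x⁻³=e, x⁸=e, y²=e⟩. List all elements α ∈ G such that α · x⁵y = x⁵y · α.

⟨x⁵y⟩ ⊆ C_G(x⁵y) since powers of x⁵y commute with x⁵y; so |C_G(x⁵y)| ≥ |⟨x⁵y⟩| = 4.
By orbit–stabilizer, |C_G(x⁵y)| = |G| / |conj. class of x⁵y| = 16 / 4 = 4.
The 4 elements commuting with x⁵y are {e, x⁴, xy, x⁵y}.

Answer: {e, x⁴, xy, x⁵y}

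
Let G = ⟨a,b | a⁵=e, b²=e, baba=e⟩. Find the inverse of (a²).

The order of (a²) is 5 (smallest k with (a²)ᵏ = e), so (a²)⁻¹ = (a²)⁴ = a³.
Check: (a²) · (a³) → (a²) · a³ = e, giving e as required.

Answer: a³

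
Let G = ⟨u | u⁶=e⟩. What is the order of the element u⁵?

Compute successive powers until reaching e:
  (u⁵)¹ = u⁵, (u⁵)² = u⁴, (u⁵)³ = u³, (u⁵)⁴ = u², (u⁵)⁵ = u, (u⁵)⁶ = e.
The smallest positive k with (u⁵)ᵏ = e is 6.

Answer: 6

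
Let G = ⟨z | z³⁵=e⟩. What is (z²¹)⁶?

Compute successive powers of (z²¹), reducing at each step:
  (z²¹)²: (z²¹) · z²¹ = z⁷
  (z²¹)³: (z⁷) · z²¹ = z²⁸
  (z²¹)⁴: (z²⁸) · z²¹ = z¹⁴
  (z²¹)⁵: (z¹⁴) · z²¹ = e
  (z²¹)⁶: e · z²¹ = z²¹

Answer: z²¹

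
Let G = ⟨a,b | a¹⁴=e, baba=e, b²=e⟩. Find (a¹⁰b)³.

Compute successive powers of (a¹⁰b), reducing at each step:
  (a¹⁰b)²: (a¹⁰b) · a¹⁰ = b;   b · b = e
  (a¹⁰b)³: e · a¹⁰ = a¹⁰;   (a¹⁰) · b = a¹⁰b

Answer: a¹⁰b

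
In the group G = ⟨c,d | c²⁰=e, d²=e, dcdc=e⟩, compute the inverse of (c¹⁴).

The order of (c¹⁴) is 10 (smallest k with (c¹⁴)ᵏ = e), so (c¹⁴)⁻¹ = (c¹⁴)⁹ = c⁶.
Check: (c¹⁴) · (c⁶) → (c¹⁴) · c⁶ = e, giving e as required.

Answer: c⁶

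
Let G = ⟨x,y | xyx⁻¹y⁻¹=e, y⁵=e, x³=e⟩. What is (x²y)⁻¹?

The order of (x²y) is 15 (smallest k with (x²y)ᵏ = e), so (x²y)⁻¹ = (x²y)¹⁴ = xy⁴.
Check: (x²y) · (xy⁴) → (x²y) · x = y;   y · y⁴ = e, giving e as required.

Answer: xy⁴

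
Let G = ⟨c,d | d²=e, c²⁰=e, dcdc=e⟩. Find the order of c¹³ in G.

Compute successive powers until reaching e:
  (c¹³)¹ = c¹³, (c¹³)² = c⁶, (c¹³)³ = c¹⁹, (c¹³)⁴ = c¹², (c¹³)⁵ = c⁵, (c¹³)⁶ = c¹⁸, (c¹³)⁷ = c¹¹, (c¹³)⁸ = c⁴, (c¹³)⁹ = c¹⁷, (c¹³)¹⁰ = c¹⁰, (c¹³)¹¹ = c³, (c¹³)¹² = c¹⁶, (c¹³)¹³ = c⁹, (c¹³)¹⁴ = c², (c¹³)¹⁵ = c¹⁵, (c¹³)¹⁶ = c⁸, (c¹³)¹⁷ = c, (c¹³)¹⁸ = c¹⁴, (c¹³)¹⁹ = c⁷, (c¹³)²⁰ = e.
The smallest positive k with (c¹³)ᵏ = e is 20.

Answer: 20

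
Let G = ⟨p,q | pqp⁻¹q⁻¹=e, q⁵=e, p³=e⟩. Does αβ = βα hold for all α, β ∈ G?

Each pair of generators commutes: p·q = pq = q·p. Since the generators pairwise commute, every element of G commutes with every other, so G is abelian.

Answer: Yes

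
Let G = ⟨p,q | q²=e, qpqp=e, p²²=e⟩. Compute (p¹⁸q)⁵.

Compute successive powers of (p¹⁸q), reducing at each step:
  (p¹⁸q)²: (p¹⁸q) · p¹⁸ = q;   q · q = e
  (p¹⁸q)³: e · p¹⁸ = p¹⁸;   (p¹⁸) · q = p¹⁸q
  (p¹⁸q)⁴: (p¹⁸q) · p¹⁸ = q;   q · q = e
  (p¹⁸q)⁵: e · p¹⁸ = p¹⁸;   (p¹⁸) · q = p¹⁸q

Answer: p¹⁸q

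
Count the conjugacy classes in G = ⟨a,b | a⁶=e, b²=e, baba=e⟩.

The conjugacy classes (representative and size) are:
  [e] (size 1), [a⁵] (size 2), [a⁴] (size 2), [a³] (size 1), [b] (size 3), [a³b] (size 3).
Class equation: 1 + 2 + 2 + 1 + 3 + 3 = 12 = |G|. So G has 6 conjugacy classes.

Answer: 6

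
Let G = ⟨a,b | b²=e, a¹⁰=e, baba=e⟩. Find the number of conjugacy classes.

The conjugacy classes (representative and size) are:
  [e] (size 1), [a] (size 2), [a²] (size 2), [a³] (size 2), [a⁴] (size 2), [a⁵] (size 1), [a²b] (size 5), [a³b] (size 5).
Class equation: 1 + 2 + 2 + 2 + 2 + 1 + 5 + 5 = 20 = |G|. So G has 8 conjugacy classes.

Answer: 8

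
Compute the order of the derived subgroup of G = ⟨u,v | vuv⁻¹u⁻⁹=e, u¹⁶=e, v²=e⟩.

G' = [G, G] is generated by all commutators. The generator-pair commutators are: [u, v] = u⁸.
The subgroup they normally generate is {e, u⁸}, of order 2.
Check: |G/G'| = 32/2 = 16 is the order of the abelianisation.

Answer: 2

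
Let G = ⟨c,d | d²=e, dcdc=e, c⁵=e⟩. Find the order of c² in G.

Compute successive powers until reaching e:
  (c²)¹ = c², (c²)² = c⁴, (c²)³ = c, (c²)⁴ = c³, (c²)⁵ = e.
The smallest positive k with (c²)ᵏ = e is 5.

Answer: 5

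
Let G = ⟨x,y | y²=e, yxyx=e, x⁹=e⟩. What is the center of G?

An element z ∈ Z(G) iff z commutes with every generator.
For example e is central: e·x = x = x·e; e·y = y = y·e.
Whereas x ∉ Z(G) since x·y = xy ≠ x⁸y = y·x.
Checking each of the 18 elements this way gives Z(G) = {e}, of order 1.

Answer: {e}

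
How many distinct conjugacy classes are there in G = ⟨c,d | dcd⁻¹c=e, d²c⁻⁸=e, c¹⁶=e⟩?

The conjugacy classes (representative and size) are:
  [e] (size 1), [c] (size 2), [c¹⁴] (size 2), [c¹³] (size 2), [c¹²] (size 2), [c⁵] (size 2), [c¹⁰] (size 2), [c⁷] (size 2), [c⁸] (size 1), [d⁻¹] (size 8), [c⁷d⁻¹] (size 8).
Class equation: 1 + 2 + 2 + 2 + 2 + 2 + 2 + 2 + 1 + 8 + 8 = 32 = |G|. So G has 11 conjugacy classes.

Answer: 11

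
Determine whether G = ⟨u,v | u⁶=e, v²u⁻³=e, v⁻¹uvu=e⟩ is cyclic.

Every cyclic group is abelian. But u·v = uv while v·u = u²v⁻¹, so u·v ≠ v·u and G is not abelian. Hence G is not cyclic.

Answer: No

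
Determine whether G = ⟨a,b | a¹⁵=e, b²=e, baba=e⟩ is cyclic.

Every cyclic group is abelian. But a·b = ab while b·a = a¹⁴b, so a·b ≠ b·a and G is not abelian. Hence G is not cyclic.

Answer: No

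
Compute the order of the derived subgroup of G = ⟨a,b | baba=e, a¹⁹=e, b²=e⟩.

G' = [G, G] is generated by all commutators. The generator-pair commutators are: [a, b] = a².
The subgroup they normally generate is {e, a, a², a³, a⁴, a⁵, a⁶, a⁷, a⁸, a⁹, a¹⁰, a¹¹, a¹², a¹³, a¹⁴, a¹⁵, a¹⁶, a¹⁷, a¹⁸}, of order 19.
Check: |G/G'| = 38/19 = 2 is the order of the abelianisation.

Answer: 19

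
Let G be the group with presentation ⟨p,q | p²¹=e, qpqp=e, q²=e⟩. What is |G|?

Enumerate words in the generators, reducing via the relations: the distinct elements are
  {e, p, q, pq, p², p³, p⁴, p⁵, p⁶, p⁷, p⁸, p⁹, p²q, p²⁰, p³q, p¹², p¹³, p¹¹, p¹⁰, p¹⁴, p¹⁵, p¹⁶, p¹⁷, p¹⁸, p¹⁹, p⁴q, p⁵q, p⁶q, p⁷q, p⁸q, p⁹q, p²⁰q, p¹²q, p¹³q, p¹¹q, p¹⁰q, p¹⁴q, p¹⁵q, p¹⁶q, p¹⁷q, p¹⁸q, p¹⁹q}.
No further products give new elements, so |G| = 42.

Answer: 42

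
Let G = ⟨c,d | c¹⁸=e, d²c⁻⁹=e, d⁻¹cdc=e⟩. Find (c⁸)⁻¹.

The order of (c⁸) is 9 (smallest k with (c⁸)ᵏ = e), so (c⁸)⁻¹ = (c⁸)⁸ = c¹⁰.
Check: (c⁸) · (c¹⁰) → (c⁸) · c¹⁰ = e, giving e as required.

Answer: c¹⁰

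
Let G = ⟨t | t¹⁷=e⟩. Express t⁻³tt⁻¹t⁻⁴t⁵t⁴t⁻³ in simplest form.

Multiply left to right, reducing at each step:
  (t¹⁴) · t = t¹⁵
  (t¹⁵) · t⁻¹ = t¹⁴
  (t¹⁴) · t⁻⁴ = t¹⁰
  (t¹⁰) · t⁵ = t¹⁵
  (t¹⁵) · t⁴ = t²
  (t²) · t⁻³ = t¹⁶

Answer: t¹⁶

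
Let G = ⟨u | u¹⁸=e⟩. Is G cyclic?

|G| = 18. The element u has order 18 (its powers give 18 distinct elements), so ⟨u⟩ = G and G is cyclic.

Answer: Yes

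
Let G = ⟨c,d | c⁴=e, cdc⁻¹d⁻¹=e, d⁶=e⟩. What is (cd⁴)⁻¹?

The order of (cd⁴) is 12 (smallest k with (cd⁴)ᵏ = e), so (cd⁴)⁻¹ = (cd⁴)¹¹ = c³d².
Check: (cd⁴) · (c³d²) → (cd⁴) · c³ = d⁴;   (d⁴) · d² = e, giving e as required.

Answer: c³d²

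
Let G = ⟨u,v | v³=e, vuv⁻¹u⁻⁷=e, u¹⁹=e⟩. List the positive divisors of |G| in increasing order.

|G| = 57 = 3 · 19. By Lagrange's theorem the order of any subgroup divides 57; the divisors of 57 are 1, 3, 19, 57.

Answer: 1, 3, 19, 57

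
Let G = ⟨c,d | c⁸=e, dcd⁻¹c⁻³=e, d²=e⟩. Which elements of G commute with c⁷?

⟨c⁷⟩ ⊆ C_G(c⁷) since powers of c⁷ commute with c⁷; so |C_G(c⁷)| ≥ |⟨c⁷⟩| = 8.
By orbit–stabilizer, |C_G(c⁷)| = |G| / |conj. class of c⁷| = 16 / 2 = 8.
The 8 elements commuting with c⁷ are {e, c, c², c³, c⁴, c⁵, c⁶, c⁷}.

Answer: {e, c, c², c³, c⁴, c⁵, c⁶, c⁷}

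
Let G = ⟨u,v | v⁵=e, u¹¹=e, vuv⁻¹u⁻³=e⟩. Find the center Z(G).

An element z ∈ Z(G) iff z commutes with every generator.
For example e is central: e·u = u = u·e; e·v = v = v·e.
Whereas u ∉ Z(G) since u·v = uv ≠ u³v = v·u.
Checking each of the 55 elements this way gives Z(G) = {e}, of order 1.

Answer: {e}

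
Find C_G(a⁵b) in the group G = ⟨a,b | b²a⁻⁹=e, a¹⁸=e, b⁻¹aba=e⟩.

⟨a⁵b⟩ ⊆ C_G(a⁵b) since powers of a⁵b commute with a⁵b; so |C_G(a⁵b)| ≥ |⟨a⁵b⟩| = 4.
By orbit–stabilizer, |C_G(a⁵b)| = |G| / |conj. class of a⁵b| = 36 / 9 = 4.
The 4 elements commuting with a⁵b are {e, a⁹, a⁵b, a⁵b⁻¹}.

Answer: {e, a⁹, a⁵b, a⁵b⁻¹}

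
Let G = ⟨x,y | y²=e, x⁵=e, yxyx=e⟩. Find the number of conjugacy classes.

The conjugacy classes (representative and size) are:
  [e] (size 1), [x] (size 2), [x²] (size 2), [y] (size 5).
Class equation: 1 + 2 + 2 + 5 = 10 = |G|. So G has 4 conjugacy classes.

Answer: 4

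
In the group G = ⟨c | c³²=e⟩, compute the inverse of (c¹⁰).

The order of (c¹⁰) is 16 (smallest k with (c¹⁰)ᵏ = e), so (c¹⁰)⁻¹ = (c¹⁰)¹⁵ = c²².
Check: (c¹⁰) · (c²²) → (c¹⁰) · c²² = e, giving e as required.

Answer: c²²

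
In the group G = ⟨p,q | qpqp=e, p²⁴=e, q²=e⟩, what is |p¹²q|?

Compute successive powers until reaching e:
  (p¹²q)¹ = p¹²q, (p¹²q)² = e.
The smallest positive k with (p¹²q)ᵏ = e is 2.

Answer: 2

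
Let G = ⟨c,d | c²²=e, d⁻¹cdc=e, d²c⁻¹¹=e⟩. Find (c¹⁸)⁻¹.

The order of (c¹⁸) is 11 (smallest k with (c¹⁸)ᵏ = e), so (c¹⁸)⁻¹ = (c¹⁸)¹⁰ = c⁴.
Check: (c¹⁸) · (c⁴) → (c¹⁸) · c⁴ = e, giving e as required.

Answer: c⁴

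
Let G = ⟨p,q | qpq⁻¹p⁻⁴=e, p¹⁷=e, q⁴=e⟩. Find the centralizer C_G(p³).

⟨p³⟩ ⊆ C_G(p³) since powers of p³ commute with p³; so |C_G(p³)| ≥ |⟨p³⟩| = 17.
By orbit–stabilizer, |C_G(p³)| = |G| / |conj. class of p³| = 68 / 4 = 17.
The 17 elements commuting with p³ are {e, p, p², p³, p⁴, p⁵, p⁶, p⁷, p⁸, p⁹, p¹⁰, p¹¹, p¹², p¹³, p¹⁴, p¹⁵, p¹⁶}.

Answer: {e, p, p², p³, p⁴, p⁵, p⁶, p⁷, p⁸, p⁹, p¹⁰, p¹¹, p¹², p¹³, p¹⁴, p¹⁵, p¹⁶}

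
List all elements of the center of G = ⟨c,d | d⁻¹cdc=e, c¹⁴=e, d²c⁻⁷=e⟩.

An element z ∈ Z(G) iff z commutes with every generator.
For example c⁷ is central: (c⁷)·c = c⁸ = c·(c⁷); (c⁷)·d = d⁻¹ = d·(c⁷).
Whereas c ∉ Z(G) since c·d = cd ≠ c⁶d⁻¹ = d·c.
Checking each of the 28 elements this way gives Z(G) = {e, c⁷}, of order 2.

Answer: {e, c⁷}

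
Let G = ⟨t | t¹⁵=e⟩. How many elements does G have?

G is generated by a single element, so G is cyclic. The relator gives t¹⁵ = e and no smaller power is forced to be e, so the 15 powers {e, t, t², t³, t⁴, t⁵, t⁶, t⁷, t⁸, t⁹, t¹², t¹³, t¹¹, t¹⁰, t¹⁴} are distinct. Hence |G| = 15.

Answer: 15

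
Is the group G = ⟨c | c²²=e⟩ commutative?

G has a single generator, so G is cyclic and hence abelian.

Answer: Yes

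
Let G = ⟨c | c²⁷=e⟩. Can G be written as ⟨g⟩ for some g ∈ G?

|G| = 27. The element c has order 27 (its powers give 27 distinct elements), so ⟨c⟩ = G and G is cyclic.

Answer: Yes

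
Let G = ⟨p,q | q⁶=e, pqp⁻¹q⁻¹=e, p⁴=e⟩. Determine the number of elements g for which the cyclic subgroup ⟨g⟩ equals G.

⟨g⟩ = G would require ord(g) = |G| = 24, but the maximum element order in G is 12 < 24. So G is not cyclic and no single element generates it: the count is 0.

Answer: 0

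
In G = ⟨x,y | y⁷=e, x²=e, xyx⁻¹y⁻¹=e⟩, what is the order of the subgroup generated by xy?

|⟨xy⟩| equals the order of xy. Compute successive powers until reaching e:
  (xy)¹ = xy, (xy)² = y², (xy)³ = xy³, (xy)⁴ = y⁴, (xy)⁵ = xy⁵, (xy)⁶ = y⁶, (xy)⁷ = x, (xy)⁸ = y, (xy)⁹ = xy², (xy)¹⁰ = y³, (xy)¹¹ = xy⁴, (xy)¹² = y⁵, (xy)¹³ = xy⁶, (xy)¹⁴ = e.
The smallest positive k with (xy)ᵏ = e is 14, so |⟨xy⟩| = 14.

Answer: 14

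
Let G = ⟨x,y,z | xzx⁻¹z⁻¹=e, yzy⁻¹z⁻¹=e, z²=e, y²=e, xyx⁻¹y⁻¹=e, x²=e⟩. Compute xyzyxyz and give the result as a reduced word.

Multiply left to right, reducing at each step:
  x · y = xy
  (xy) · z = xyz
  (xyz) · y = xz
  (xz) · x = z
  z · y = yz
  (yz) · z = y

Answer: y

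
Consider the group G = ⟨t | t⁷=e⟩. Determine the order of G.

G is generated by a single element, so G is cyclic. The relator gives t⁷ = e and no smaller power is forced to be e, so the 7 powers {e, t, t², t³, t⁴, t⁵, t⁶} are distinct. Hence |G| = 7.

Answer: 7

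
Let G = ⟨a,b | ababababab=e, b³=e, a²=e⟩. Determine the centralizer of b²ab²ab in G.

⟨b²ab²ab⟩ ⊆ C_G(b²ab²ab) since powers of b²ab²ab commute with b²ab²ab; so |C_G(b²ab²ab)| ≥ |⟨b²ab²ab⟩| = 3.
By orbit–stabilizer, |C_G(b²ab²ab)| = |G| / |conj. class of b²ab²ab| = 60 / 20 = 3.
The 3 elements commuting with b²ab²ab are {e, b²abab, b²ab²ab}.

Answer: {e, b²abab, b²ab²ab}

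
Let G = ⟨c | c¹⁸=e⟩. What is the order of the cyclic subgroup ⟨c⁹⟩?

|⟨c⁹⟩| equals the order of c⁹. Compute successive powers until reaching e:
  (c⁹)¹ = c⁹, (c⁹)² = e.
The smallest positive k with (c⁹)ᵏ = e is 2, so |⟨c⁹⟩| = 2.

Answer: 2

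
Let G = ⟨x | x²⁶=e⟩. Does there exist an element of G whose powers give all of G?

|G| = 26. The element x has order 26 (its powers give 26 distinct elements), so ⟨x⟩ = G and G is cyclic.

Answer: Yes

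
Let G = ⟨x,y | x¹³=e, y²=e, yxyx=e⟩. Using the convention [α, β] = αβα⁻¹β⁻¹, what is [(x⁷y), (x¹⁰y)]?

[(x⁷y), (x¹⁰y)] = (x⁷y)·(x¹⁰y)·(x⁷y)⁻¹·(x¹⁰y)⁻¹.
  (x⁷y) · (x¹⁰y) = x¹⁰
  (x¹⁰) · (x⁷y) = x⁴y
  (x⁴y) · (x¹⁰y) = x⁷

Answer: x⁷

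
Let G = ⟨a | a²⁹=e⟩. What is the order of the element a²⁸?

Compute successive powers until reaching e:
  (a²⁸)¹ = a²⁸, (a²⁸)² = a²⁷, (a²⁸)³ = a²⁶, (a²⁸)⁴ = a²⁵, (a²⁸)⁵ = a²⁴, (a²⁸)⁶ = a²³, (a²⁸)⁷ = a²², (a²⁸)⁸ = a²¹, (a²⁸)⁹ = a²⁰, (a²⁸)¹⁰ = a¹⁹, (a²⁸)¹¹ = a¹⁸, (a²⁸)¹² = a¹⁷, (a²⁸)¹³ = a¹⁶, (a²⁸)¹⁴ = a¹⁵, (a²⁸)¹⁵ = a¹⁴, (a²⁸)¹⁶ = a¹³, (a²⁸)¹⁷ = a¹², (a²⁸)¹⁸ = a¹¹, (a²⁸)¹⁹ = a¹⁰, (a²⁸)²⁰ = a⁹, (a²⁸)²¹ = a⁸, (a²⁸)²² = a⁷, (a²⁸)²³ = a⁶, (a²⁸)²⁴ = a⁵, (a²⁸)²⁵ = a⁴, (a²⁸)²⁶ = a³, (a²⁸)²⁷ = a², (a²⁸)²⁸ = a, (a²⁸)²⁹ = e.
The smallest positive k with (a²⁸)ᵏ = e is 29.

Answer: 29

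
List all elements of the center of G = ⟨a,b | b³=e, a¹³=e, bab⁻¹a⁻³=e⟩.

An element z ∈ Z(G) iff z commutes with every generator.
For example e is central: e·a = a = a·e; e·b = b = b·e.
Whereas a ∉ Z(G) since a·b = ab ≠ a³b = b·a.
Checking each of the 39 elements this way gives Z(G) = {e}, of order 1.

Answer: {e}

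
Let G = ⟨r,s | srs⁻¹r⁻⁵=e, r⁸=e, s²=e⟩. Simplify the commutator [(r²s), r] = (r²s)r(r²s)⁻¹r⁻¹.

[(r²s), r] = (r²s)·r·(r²s)⁻¹·r⁻¹.
  (r²s) · r = r⁷s
  (r⁷s) · (r⁶s) = r⁵
  (r⁵) · (r⁷) = r⁴

Answer: r⁴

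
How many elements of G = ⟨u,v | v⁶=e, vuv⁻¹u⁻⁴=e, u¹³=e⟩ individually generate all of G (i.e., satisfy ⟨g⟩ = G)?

⟨g⟩ = G would require ord(g) = |G| = 78, but the maximum element order in G is 13 < 78. So G is not cyclic and no single element generates it: the count is 0.

Answer: 0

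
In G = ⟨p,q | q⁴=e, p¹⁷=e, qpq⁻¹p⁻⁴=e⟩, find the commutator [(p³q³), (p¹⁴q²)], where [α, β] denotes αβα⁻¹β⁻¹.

[(p³q³), (p¹⁴q²)] = (p³q³)·(p¹⁴q²)·(p³q³)⁻¹·(p¹⁴q²)⁻¹.
  (p³q³) · (p¹⁴q²) = p¹⁵q
  (p¹⁵q) · (p⁵q) = pq²
  (pq²) · (p¹⁴q²) = p⁴

Answer: p⁴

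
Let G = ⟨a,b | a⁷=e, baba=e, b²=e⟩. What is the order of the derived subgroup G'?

G' = [G, G] is generated by all commutators. The generator-pair commutators are: [a, b] = a².
The subgroup they normally generate is {e, a, a², a³, a⁴, a⁵, a⁶}, of order 7.
Check: |G/G'| = 14/7 = 2 is the order of the abelianisation.

Answer: 7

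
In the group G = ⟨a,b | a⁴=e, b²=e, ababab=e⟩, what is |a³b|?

Compute successive powers until reaching e:
  (a³b)¹ = a³b, (a³b)² = ba, (a³b)³ = e.
The smallest positive k with (a³b)ᵏ = e is 3.

Answer: 3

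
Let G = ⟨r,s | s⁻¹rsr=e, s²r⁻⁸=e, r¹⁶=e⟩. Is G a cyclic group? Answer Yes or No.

Every cyclic group is abelian. But r·s = rs while s·r = r⁷s⁻¹, so r·s ≠ s·r and G is not abelian. Hence G is not cyclic.

Answer: No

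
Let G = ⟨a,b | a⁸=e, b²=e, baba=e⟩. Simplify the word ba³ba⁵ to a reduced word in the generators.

Multiply left to right, reducing at each step:
  b · a³ = a⁵b
  (a⁵b) · b = a⁵
  (a⁵) · a⁵ = a²

Answer: a²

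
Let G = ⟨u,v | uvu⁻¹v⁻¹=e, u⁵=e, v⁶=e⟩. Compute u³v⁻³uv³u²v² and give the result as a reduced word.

Multiply left to right, reducing at each step:
  (u³) · v⁻³ = u³v³
  (u³v³) · u = u⁴v³
  (u⁴v³) · v³ = u⁴
  (u⁴) · u² = u
  u · v² = uv²

Answer: uv²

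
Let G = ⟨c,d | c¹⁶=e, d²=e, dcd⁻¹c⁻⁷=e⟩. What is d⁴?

Compute successive powers of d, reducing at each step:
  d²: d · d = e
  d³: e · d = d
  d⁴: d · d = e

Answer: e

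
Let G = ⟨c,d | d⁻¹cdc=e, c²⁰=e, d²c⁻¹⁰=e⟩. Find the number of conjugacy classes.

The conjugacy classes (representative and size) are:
  [e] (size 1), [c] (size 2), [c²] (size 2), [c³] (size 2), [c⁴] (size 2), [c⁵] (size 2), [c¹⁴] (size 2), [c⁷] (size 2), [c⁸] (size 2), [c¹¹] (size 2), [c¹⁰] (size 1), [c²d⁻¹] (size 10), [c⁹d] (size 10).
Class equation: 1 + 2 + 2 + 2 + 2 + 2 + 2 + 2 + 2 + 2 + 1 + 10 + 10 = 40 = |G|. So G has 13 conjugacy classes.

Answer: 13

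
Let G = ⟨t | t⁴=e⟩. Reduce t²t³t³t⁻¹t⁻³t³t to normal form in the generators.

Multiply left to right, reducing at each step:
  (t²) · t³ = t
  t · t³ = e
  e · t⁻¹ = t³
  (t³) · t⁻³ = e
  e · t³ = t³
  (t³) · t = e

Answer: e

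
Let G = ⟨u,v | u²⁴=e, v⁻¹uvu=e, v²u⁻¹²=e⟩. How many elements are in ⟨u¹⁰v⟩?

|⟨u¹⁰v⟩| equals the order of u¹⁰v. Compute successive powers until reaching e:
  (u¹⁰v)¹ = u¹⁰v, (u¹⁰v)² = u¹², (u¹⁰v)³ = u¹⁰v⁻¹, (u¹⁰v)⁴ = e.
The smallest positive k with (u¹⁰v)ᵏ = e is 4, so |⟨u¹⁰v⟩| = 4.

Answer: 4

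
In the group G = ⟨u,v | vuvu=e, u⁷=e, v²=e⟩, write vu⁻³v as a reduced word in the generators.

Multiply left to right, reducing at each step:
  v · u⁻³ = u³v
  (u³v) · v = u³

Answer: u³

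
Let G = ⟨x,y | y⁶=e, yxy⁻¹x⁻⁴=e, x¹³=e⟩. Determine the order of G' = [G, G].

G' = [G, G] is generated by all commutators. The generator-pair commutators are: [x, y] = x¹⁰.
The subgroup they normally generate is {e, x, x², x³, x⁴, x⁵, x⁶, x⁷, x⁸, x⁹, x¹⁰, x¹¹, x¹²}, of order 13.
Check: |G/G'| = 78/13 = 6 is the order of the abelianisation.

Answer: 13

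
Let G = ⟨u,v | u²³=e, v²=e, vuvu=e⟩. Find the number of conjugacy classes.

The conjugacy classes (representative and size) are:
  [e] (size 1), [u] (size 2), [u²¹] (size 2), [u²⁰] (size 2), [u⁴] (size 2), [u¹⁸] (size 2), [u⁶] (size 2), [u¹⁶] (size 2), [u⁸] (size 2), [u⁹] (size 2), [u¹⁰] (size 2), [u¹²] (size 2), [u¹⁸v] (size 23).
Class equation: 1 + 2 + 2 + 2 + 2 + 2 + 2 + 2 + 2 + 2 + 2 + 2 + 23 = 46 = |G|. So G has 13 conjugacy classes.

Answer: 13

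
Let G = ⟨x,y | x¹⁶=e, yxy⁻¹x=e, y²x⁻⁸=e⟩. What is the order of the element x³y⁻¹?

Compute successive powers until reaching e:
  (x³y⁻¹)¹ = x³y⁻¹, (x³y⁻¹)² = x⁸, (x³y⁻¹)³ = x³y, (x³y⁻¹)⁴ = e.
The smallest positive k with (x³y⁻¹)ᵏ = e is 4.

Answer: 4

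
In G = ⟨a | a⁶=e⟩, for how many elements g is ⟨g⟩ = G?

G is cyclic of order 6. An element generates G iff its order is 6, and a cyclic group of order 6 has exactly φ(6) = 2 such elements.

Answer: 2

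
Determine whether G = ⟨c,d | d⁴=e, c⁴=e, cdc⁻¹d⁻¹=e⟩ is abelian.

Each pair of generators commutes: c·d = cd = d·c. Since the generators pairwise commute, every element of G commutes with every other, so G is abelian.

Answer: Yes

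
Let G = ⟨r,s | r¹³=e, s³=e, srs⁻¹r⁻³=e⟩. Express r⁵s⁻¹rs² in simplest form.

Multiply left to right, reducing at each step:
  (r⁵) · s⁻¹ = r⁵s²
  (r⁵s²) · r = rs²
  (rs²) · s² = rs

Answer: rs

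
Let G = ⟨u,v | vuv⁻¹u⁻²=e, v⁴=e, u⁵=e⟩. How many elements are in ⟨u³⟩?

|⟨u³⟩| equals the order of u³. Compute successive powers until reaching e:
  (u³)¹ = u³, (u³)² = u, (u³)³ = u⁴, (u³)⁴ = u², (u³)⁵ = e.
The smallest positive k with (u³)ᵏ = e is 5, so |⟨u³⟩| = 5.

Answer: 5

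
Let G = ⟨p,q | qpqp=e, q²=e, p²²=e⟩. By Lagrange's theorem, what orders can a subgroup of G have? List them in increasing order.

|G| = 44 = 2² · 11. By Lagrange's theorem the order of any subgroup divides 44; the divisors of 44 are 1, 2, 4, 11, 22, 44.

Answer: 1, 2, 4, 11, 22, 44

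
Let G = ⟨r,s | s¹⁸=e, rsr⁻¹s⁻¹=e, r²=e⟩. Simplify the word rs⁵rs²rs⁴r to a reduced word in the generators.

Multiply left to right, reducing at each step:
  r · s⁵ = rs⁵
  (rs⁵) · r = s⁵
  (s⁵) · s² = s⁷
  (s⁷) · r = rs⁷
  (rs⁷) · s⁴ = rs¹¹
  (rs¹¹) · r = s¹¹

Answer: s¹¹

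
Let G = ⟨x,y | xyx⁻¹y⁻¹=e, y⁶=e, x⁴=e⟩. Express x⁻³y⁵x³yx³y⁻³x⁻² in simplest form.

Multiply left to right, reducing at each step:
  x · y⁵ = xy⁵
  (xy⁵) · x³ = y⁵
  (y⁵) · y = e
  e · x³ = x³
  (x³) · y⁻³ = x³y³
  (x³y³) · x⁻² = xy³

Answer: xy³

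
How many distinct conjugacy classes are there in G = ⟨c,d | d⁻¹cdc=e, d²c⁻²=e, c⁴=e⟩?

The conjugacy classes (representative and size) are:
  [e] (size 1), [c³] (size 2), [c²] (size 1), [d⁻¹] (size 2), [cd⁻¹] (size 2).
Class equation: 1 + 2 + 1 + 2 + 2 = 8 = |G|. So G has 5 conjugacy classes.

Answer: 5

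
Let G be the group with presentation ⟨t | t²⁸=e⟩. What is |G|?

G is generated by a single element, so G is cyclic. The relator gives t²⁸ = e and no smaller power is forced to be e, so the 28 powers {e, t, t², t³, t⁴, t⁵, t⁶, t⁷, t⁸, t⁹, t²², t²³, t²¹, t²⁰, t²⁴, t²⁵, t²⁶, t²⁷, t¹², t¹³, t¹¹, t¹⁰, t¹⁴, t¹⁵, t¹⁶, t¹⁷, t¹⁸, t¹⁹} are distinct. Hence |G| = 28.

Answer: 28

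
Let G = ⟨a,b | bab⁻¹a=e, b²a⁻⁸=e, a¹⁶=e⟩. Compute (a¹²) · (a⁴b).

Compute (a¹²) · (a⁴b) by multiplying left to right and reducing via the relations at each step:
  (a¹²) · a⁴ = e
  e · b = b

Answer: b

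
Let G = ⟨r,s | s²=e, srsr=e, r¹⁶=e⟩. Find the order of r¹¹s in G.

Compute successive powers until reaching e:
  (r¹¹s)¹ = r¹¹s, (r¹¹s)² = e.
The smallest positive k with (r¹¹s)ᵏ = e is 2.

Answer: 2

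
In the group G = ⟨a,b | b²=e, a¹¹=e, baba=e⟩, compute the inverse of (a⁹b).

The order of (a⁹b) is 2 (smallest k with (a⁹b)ᵏ = e), so (a⁹b)⁻¹ = (a⁹b)¹ = a⁹b.
Check: (a⁹b) · (a⁹b) → (a⁹b) · a⁹ = b;   b · b = e, giving e as required.

Answer: a⁹b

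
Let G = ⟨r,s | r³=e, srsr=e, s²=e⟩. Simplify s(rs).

Compute s · (rs) by multiplying left to right and reducing via the relations at each step:
  s · r = r²s
  (r²s) · s = r²

Answer: r²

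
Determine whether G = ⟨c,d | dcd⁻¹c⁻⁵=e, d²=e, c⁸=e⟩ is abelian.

c·d = cd but d·c = c⁵d, so c·d ≠ d·c and G is not abelian.

Answer: No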